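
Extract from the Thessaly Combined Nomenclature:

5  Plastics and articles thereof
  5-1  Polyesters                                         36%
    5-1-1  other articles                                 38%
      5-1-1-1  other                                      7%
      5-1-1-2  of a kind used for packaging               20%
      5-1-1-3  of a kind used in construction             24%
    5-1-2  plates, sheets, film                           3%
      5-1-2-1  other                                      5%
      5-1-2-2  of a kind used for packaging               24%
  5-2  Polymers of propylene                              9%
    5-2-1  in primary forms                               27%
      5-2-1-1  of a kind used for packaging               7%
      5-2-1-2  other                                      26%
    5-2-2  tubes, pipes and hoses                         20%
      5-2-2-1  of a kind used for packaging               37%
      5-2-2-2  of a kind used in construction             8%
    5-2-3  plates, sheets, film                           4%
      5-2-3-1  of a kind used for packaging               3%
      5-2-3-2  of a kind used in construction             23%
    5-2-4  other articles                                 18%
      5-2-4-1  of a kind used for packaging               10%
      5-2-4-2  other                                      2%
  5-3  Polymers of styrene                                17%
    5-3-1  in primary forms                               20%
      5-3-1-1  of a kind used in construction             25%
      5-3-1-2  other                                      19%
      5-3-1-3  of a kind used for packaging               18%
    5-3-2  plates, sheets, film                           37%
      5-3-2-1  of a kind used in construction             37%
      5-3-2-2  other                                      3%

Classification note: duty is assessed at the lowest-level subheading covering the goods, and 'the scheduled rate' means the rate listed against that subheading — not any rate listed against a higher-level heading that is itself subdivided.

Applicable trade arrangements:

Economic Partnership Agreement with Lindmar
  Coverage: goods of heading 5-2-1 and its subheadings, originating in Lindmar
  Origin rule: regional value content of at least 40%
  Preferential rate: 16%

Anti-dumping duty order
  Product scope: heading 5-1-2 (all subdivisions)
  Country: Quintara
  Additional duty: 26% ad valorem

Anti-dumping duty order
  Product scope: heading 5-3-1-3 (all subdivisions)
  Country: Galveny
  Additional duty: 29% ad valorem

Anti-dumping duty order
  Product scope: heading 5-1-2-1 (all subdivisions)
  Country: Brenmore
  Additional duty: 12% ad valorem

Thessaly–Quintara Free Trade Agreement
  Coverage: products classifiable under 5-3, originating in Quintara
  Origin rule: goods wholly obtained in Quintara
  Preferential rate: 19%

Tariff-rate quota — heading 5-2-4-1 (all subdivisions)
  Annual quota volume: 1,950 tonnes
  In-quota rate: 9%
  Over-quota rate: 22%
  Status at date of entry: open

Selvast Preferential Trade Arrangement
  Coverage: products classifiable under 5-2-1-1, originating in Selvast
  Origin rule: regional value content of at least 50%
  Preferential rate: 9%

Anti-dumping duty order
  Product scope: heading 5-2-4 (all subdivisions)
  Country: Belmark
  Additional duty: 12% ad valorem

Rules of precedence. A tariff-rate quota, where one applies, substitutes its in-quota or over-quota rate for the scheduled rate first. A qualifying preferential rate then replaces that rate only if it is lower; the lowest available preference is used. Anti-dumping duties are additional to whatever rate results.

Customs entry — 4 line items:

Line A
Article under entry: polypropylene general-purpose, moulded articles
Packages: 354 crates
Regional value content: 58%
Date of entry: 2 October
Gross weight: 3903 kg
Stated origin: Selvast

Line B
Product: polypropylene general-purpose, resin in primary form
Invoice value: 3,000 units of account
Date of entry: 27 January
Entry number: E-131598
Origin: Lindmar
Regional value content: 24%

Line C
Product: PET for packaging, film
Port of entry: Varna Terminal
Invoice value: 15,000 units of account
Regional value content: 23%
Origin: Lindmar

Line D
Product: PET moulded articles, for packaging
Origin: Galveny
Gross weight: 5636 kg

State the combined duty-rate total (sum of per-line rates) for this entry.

72%

Line A: polypropylene → 5-2; moulded articles → 5-2-4; general-purpose → 5-2-4-2. Scheduled 2%. Selvast agreement on 5-2-1-1: 5-2-4-2 not covered. → 2%.
Line B: polypropylene → 5-2; resin in primary form → 5-2-1; general-purpose → 5-2-1-2. Scheduled 26%. Lindmar agreement on 5-2-1: RVC < 40%. → 26%.
Line C: PET → 5-1; film → 5-1-2; for packaging → 5-1-2-2. Scheduled 24%. Lindmar agreement on 5-2-1: 5-1-2-2 not covered. → 24%.
Line D: PET → 5-1; moulded articles → 5-1-1; for packaging → 5-1-1-2. Scheduled 20%. No special measure applies. → 20%.
Sum: 2% + 26% + 24% + 20% = 72%.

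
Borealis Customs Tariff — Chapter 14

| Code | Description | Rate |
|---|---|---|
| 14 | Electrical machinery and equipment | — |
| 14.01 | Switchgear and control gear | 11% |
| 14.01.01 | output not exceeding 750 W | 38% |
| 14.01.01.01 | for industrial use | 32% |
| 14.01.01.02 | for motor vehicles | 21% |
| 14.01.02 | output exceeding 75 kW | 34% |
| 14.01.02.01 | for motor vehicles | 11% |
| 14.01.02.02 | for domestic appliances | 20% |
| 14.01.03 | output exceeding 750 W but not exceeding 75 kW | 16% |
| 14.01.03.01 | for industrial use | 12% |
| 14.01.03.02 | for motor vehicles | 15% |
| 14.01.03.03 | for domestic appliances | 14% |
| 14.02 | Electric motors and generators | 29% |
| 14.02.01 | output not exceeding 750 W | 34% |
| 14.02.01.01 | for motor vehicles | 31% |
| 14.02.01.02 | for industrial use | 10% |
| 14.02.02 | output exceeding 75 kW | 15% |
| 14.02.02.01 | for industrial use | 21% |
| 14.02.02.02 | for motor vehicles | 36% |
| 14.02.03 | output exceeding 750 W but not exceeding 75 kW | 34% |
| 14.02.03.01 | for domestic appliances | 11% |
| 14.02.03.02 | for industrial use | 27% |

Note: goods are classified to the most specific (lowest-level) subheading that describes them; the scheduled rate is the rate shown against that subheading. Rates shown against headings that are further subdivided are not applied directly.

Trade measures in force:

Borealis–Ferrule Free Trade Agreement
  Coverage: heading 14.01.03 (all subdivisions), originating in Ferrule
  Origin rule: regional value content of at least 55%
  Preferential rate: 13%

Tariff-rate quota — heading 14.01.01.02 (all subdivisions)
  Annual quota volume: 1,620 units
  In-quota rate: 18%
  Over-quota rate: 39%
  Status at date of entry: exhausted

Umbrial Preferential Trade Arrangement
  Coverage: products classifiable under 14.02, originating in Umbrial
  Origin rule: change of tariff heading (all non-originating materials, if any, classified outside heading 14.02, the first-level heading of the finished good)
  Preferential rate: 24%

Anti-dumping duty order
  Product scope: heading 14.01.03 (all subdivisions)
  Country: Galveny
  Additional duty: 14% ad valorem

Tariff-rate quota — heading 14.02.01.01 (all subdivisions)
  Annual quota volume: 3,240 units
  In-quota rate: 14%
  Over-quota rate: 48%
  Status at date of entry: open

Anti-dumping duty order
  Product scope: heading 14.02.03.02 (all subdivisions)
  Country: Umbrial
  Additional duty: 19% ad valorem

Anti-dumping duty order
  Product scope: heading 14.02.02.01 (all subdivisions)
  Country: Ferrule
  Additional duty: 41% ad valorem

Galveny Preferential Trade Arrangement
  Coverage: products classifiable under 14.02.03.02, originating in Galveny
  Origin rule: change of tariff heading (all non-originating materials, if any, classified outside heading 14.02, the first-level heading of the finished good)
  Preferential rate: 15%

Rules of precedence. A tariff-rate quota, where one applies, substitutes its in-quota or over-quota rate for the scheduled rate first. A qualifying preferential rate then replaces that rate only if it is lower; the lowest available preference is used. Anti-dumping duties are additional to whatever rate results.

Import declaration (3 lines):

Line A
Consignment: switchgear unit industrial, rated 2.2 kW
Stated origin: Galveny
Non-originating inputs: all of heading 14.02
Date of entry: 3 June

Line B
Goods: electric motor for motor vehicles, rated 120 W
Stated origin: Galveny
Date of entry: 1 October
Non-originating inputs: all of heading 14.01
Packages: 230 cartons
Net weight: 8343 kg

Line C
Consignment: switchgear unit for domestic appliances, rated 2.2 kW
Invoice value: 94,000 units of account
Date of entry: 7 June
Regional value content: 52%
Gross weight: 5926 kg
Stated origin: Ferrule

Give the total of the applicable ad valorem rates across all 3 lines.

Line A: switchgear unit → 14.01; rated 2.2 kW → 14.01.03; industrial → 14.01.03.01. Scheduled 12%. Galveny agreement on 14.02.03.02: 14.01.03.01 not covered; anti-dumping (Galveny, 14.01.03): +14%; total 12% + 14% = 26%. → 26%.
Line B: electric motor → 14.02; rated 120 W → 14.02.01; for motor vehicles → 14.02.01.01. Scheduled 31%. quota on 14.02.01.01 open → in-quota 14%; Galveny agreement on 14.02.03.02: 14.02.01.01 not covered. → 14%.
Line C: switchgear unit → 14.01; rated 2.2 kW → 14.01.03; for domestic appliances → 14.01.03.03. Scheduled 14%. Ferrule agreement on 14.01.03: RVC < 55%. → 14%.
Sum: 26% + 14% + 14% = 54%.

54%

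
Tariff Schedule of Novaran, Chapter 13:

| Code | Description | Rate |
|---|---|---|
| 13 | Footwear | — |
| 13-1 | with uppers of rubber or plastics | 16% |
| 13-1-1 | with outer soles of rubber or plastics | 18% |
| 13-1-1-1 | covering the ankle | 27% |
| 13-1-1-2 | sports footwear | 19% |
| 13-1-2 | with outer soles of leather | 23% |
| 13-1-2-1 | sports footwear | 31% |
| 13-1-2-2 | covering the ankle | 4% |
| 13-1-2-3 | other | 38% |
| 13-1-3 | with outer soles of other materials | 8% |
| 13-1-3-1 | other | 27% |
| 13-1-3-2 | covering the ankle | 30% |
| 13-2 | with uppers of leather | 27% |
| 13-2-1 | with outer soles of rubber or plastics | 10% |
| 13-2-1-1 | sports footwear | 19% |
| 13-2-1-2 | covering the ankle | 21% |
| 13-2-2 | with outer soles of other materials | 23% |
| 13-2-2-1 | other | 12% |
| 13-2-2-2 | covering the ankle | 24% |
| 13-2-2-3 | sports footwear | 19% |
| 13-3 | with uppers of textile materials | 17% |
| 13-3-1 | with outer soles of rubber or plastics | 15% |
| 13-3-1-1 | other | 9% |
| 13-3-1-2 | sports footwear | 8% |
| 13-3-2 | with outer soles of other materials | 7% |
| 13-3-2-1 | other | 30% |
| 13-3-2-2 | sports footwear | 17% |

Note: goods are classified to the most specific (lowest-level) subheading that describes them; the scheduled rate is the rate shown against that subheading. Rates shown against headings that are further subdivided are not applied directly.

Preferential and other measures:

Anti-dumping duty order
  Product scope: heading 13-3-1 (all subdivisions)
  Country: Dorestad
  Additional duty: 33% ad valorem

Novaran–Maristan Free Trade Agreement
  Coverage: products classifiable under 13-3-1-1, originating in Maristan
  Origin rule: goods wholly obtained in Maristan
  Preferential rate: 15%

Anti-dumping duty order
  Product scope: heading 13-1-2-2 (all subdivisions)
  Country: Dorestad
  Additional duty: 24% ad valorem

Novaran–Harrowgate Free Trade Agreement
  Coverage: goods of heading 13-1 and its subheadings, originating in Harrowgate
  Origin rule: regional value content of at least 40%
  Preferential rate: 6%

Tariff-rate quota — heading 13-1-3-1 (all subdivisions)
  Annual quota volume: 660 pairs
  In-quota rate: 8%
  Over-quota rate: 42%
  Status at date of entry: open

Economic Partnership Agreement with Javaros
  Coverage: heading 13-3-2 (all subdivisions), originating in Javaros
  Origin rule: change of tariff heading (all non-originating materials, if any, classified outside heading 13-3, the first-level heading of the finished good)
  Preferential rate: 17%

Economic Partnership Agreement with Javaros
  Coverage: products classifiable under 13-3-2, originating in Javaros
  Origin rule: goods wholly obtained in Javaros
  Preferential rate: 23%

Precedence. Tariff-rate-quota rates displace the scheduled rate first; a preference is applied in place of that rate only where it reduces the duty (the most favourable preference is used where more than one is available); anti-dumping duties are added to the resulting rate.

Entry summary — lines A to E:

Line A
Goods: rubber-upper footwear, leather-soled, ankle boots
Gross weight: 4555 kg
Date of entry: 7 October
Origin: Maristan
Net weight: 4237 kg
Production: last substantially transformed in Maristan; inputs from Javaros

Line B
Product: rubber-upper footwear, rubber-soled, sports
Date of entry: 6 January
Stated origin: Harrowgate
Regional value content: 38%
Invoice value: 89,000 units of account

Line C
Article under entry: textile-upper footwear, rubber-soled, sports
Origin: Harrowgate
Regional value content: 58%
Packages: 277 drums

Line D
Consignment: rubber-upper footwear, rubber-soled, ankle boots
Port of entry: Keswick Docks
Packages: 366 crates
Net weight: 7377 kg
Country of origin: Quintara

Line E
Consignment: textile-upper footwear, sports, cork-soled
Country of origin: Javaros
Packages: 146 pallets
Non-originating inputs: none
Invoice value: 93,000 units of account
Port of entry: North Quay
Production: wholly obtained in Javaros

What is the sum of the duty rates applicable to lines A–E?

75%

Line A: rubber-upper → 13-1; leather-soled → 13-1-2; ankle boots → 13-1-2-2. Scheduled 4%. Maristan agreement on 13-3-1-1: 13-1-2-2 not covered. → 4%.
Line B: rubber-upper → 13-1; rubber-soled → 13-1-1; sports → 13-1-1-2. Scheduled 19%. Harrowgate agreement on 13-1: RVC < 40%. → 19%.
Line C: textile-upper → 13-3; rubber-soled → 13-3-1; sports → 13-3-1-2. Scheduled 8%. Harrowgate agreement on 13-1: 13-3-1-2 not covered. → 8%.
Line D: rubber-upper → 13-1; rubber-soled → 13-1-1; ankle boots → 13-1-1-1. Scheduled 27%. No special measure applies. → 27%.
Line E: textile-upper → 13-3; cork-soled → 13-3-2; sports → 13-3-2-2. Scheduled 17%. Javaros agreement on 13-3-2: CTH met → 17% available; Javaros agreement on 13-3-2: wholly obtained → 23% available; preference 17% not lower than 17% → no reduction. → 17%.
Sum: 4% + 19% + 8% + 27% + 17% = 75%.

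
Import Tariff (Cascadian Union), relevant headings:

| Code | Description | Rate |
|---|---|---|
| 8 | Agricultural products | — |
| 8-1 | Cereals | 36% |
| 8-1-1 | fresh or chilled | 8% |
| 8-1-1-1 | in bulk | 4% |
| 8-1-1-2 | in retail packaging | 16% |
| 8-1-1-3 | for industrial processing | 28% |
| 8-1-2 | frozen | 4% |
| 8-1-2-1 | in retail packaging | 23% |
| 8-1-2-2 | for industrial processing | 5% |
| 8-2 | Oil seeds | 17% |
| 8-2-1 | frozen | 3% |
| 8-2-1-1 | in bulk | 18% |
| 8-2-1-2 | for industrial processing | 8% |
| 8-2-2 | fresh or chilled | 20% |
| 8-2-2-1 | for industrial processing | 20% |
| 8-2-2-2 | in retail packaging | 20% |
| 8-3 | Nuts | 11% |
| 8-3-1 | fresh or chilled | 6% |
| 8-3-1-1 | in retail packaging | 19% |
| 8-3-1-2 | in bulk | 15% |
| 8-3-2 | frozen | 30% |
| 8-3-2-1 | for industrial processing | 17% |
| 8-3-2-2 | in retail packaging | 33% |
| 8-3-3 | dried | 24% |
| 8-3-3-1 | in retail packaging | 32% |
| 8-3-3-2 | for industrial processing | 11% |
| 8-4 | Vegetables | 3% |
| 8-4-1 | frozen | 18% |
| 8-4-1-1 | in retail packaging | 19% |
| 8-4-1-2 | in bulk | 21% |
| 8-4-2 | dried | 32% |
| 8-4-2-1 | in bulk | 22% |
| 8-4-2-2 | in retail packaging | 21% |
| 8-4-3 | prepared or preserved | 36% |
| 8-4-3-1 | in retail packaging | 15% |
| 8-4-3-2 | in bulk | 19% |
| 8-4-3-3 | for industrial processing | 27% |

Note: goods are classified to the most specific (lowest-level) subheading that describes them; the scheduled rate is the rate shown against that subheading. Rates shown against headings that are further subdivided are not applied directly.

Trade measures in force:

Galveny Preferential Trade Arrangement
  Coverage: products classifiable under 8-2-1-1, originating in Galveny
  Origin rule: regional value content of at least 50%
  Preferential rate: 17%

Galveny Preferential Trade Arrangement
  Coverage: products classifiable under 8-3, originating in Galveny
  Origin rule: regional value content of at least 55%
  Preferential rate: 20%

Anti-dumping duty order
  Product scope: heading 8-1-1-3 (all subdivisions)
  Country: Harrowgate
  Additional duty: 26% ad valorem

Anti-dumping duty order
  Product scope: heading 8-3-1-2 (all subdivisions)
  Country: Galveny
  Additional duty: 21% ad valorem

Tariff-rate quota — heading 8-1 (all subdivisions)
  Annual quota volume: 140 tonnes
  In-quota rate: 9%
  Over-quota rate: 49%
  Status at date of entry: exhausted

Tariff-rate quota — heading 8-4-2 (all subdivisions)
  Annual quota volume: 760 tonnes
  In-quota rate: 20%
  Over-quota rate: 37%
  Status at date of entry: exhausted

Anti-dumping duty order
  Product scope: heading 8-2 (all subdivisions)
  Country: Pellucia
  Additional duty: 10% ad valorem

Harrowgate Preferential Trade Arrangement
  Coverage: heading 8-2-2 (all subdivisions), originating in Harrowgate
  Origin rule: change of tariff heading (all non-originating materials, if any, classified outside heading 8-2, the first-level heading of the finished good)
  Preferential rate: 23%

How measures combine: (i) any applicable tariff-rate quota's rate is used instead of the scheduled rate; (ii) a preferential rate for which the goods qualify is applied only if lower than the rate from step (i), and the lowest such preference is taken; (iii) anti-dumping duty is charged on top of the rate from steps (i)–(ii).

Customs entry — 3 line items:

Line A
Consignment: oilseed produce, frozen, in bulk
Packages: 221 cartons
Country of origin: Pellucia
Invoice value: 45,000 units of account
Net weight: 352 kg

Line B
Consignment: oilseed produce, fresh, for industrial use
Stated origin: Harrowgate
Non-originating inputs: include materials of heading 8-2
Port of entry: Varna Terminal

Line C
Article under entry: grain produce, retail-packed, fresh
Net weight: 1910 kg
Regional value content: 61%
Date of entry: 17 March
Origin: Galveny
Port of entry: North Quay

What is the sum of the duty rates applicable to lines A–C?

Line A: oilseed → 8-2; frozen → 8-2-1; in bulk → 8-2-1-1. Scheduled 18%. anti-dumping (Pellucia, 8-2): +10%; total 18% + 10% = 28%. → 28%.
Line B: oilseed → 8-2; fresh → 8-2-2; for industrial use → 8-2-2-1. Scheduled 20%. Harrowgate agreement on 8-2-2: CTH not met. → 20%.
Line C: grain → 8-1; fresh → 8-1-1; retail-packed → 8-1-1-2. Scheduled 16%. quota on 8-1 exhausted → over-quota 49%; Galveny agreement on 8-2-1-1: 8-1-1-2 not covered; Galveny agreement on 8-3: 8-1-1-2 not covered. → 49%.
Sum: 28% + 20% + 49% = 97%.

97%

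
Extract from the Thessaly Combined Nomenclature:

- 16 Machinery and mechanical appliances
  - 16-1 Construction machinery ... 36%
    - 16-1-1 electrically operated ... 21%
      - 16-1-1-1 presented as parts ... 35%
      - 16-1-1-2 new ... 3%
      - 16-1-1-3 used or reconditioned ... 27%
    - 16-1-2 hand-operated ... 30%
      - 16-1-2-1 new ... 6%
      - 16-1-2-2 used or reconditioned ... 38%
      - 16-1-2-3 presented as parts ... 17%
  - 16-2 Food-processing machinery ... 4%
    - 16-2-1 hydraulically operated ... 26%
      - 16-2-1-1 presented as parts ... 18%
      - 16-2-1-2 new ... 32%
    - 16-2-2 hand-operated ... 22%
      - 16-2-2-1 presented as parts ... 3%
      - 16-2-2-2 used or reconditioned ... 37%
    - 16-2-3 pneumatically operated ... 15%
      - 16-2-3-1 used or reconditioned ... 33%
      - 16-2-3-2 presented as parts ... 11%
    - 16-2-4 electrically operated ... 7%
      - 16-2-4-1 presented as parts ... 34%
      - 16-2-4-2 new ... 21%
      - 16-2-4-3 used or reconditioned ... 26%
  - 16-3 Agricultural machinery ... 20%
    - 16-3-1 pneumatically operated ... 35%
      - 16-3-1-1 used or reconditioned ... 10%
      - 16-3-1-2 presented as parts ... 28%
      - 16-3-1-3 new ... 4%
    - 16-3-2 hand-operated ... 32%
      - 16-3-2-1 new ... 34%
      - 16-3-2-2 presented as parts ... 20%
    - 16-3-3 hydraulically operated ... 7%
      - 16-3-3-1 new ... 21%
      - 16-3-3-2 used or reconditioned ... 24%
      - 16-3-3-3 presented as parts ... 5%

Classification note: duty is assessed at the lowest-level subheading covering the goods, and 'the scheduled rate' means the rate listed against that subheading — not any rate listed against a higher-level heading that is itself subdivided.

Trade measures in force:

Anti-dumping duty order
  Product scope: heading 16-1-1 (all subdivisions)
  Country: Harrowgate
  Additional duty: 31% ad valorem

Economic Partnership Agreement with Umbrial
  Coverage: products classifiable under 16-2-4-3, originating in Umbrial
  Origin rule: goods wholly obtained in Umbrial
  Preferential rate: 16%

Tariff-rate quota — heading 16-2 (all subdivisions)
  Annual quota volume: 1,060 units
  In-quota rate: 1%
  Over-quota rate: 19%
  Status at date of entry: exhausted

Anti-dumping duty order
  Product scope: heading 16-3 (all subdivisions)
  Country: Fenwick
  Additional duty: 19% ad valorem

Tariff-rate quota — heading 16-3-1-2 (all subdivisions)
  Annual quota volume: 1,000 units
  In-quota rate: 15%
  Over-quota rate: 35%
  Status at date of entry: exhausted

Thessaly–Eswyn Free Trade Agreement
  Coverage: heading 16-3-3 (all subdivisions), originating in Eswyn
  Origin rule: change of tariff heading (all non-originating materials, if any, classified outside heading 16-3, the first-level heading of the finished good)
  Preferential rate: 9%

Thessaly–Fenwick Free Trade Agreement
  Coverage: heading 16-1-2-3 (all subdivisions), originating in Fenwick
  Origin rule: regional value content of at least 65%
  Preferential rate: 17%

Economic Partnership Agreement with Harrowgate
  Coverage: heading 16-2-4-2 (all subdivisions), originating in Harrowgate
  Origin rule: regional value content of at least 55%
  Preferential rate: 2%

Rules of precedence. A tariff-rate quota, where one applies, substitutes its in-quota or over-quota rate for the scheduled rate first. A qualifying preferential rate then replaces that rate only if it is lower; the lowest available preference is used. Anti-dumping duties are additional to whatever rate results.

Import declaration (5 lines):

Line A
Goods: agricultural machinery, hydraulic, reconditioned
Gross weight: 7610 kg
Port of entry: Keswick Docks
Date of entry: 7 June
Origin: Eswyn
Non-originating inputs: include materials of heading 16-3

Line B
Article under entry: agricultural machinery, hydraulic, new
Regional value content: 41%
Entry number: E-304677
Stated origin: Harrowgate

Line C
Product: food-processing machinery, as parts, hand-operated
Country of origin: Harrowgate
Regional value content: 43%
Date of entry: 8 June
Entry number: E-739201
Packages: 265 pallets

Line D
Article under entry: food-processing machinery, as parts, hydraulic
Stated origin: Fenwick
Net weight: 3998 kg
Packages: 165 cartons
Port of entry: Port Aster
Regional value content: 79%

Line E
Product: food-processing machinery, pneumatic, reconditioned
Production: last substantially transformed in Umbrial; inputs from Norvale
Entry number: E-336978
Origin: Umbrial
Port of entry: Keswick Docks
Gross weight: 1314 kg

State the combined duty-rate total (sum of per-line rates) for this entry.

Line A: agricultural → 16-3; hydraulic → 16-3-3; reconditioned → 16-3-3-2. Scheduled 24%. Eswyn agreement on 16-3-3: CTH not met. → 24%.
Line B: agricultural → 16-3; hydraulic → 16-3-3; new → 16-3-3-1. Scheduled 21%. Harrowgate agreement on 16-2-4-2: 16-3-3-1 not covered. → 21%.
Line C: food-processing → 16-2; hand-operated → 16-2-2; as parts → 16-2-2-1. Scheduled 3%. quota on 16-2 exhausted → over-quota 19%; Harrowgate agreement on 16-2-4-2: 16-2-2-1 not covered. → 19%.
Line D: food-processing → 16-2; hydraulic → 16-2-1; as parts → 16-2-1-1. Scheduled 18%. quota on 16-2 exhausted → over-quota 19%; Fenwick agreement on 16-1-2-3: 16-2-1-1 not covered. → 19%.
Line E: food-processing → 16-2; pneumatic → 16-2-3; reconditioned → 16-2-3-1. Scheduled 33%. quota on 16-2 exhausted → over-quota 19%; Umbrial agreement on 16-2-4-3: 16-2-3-1 not covered. → 19%.
Sum: 24% + 21% + 19% + 19% + 19% = 102%.

102%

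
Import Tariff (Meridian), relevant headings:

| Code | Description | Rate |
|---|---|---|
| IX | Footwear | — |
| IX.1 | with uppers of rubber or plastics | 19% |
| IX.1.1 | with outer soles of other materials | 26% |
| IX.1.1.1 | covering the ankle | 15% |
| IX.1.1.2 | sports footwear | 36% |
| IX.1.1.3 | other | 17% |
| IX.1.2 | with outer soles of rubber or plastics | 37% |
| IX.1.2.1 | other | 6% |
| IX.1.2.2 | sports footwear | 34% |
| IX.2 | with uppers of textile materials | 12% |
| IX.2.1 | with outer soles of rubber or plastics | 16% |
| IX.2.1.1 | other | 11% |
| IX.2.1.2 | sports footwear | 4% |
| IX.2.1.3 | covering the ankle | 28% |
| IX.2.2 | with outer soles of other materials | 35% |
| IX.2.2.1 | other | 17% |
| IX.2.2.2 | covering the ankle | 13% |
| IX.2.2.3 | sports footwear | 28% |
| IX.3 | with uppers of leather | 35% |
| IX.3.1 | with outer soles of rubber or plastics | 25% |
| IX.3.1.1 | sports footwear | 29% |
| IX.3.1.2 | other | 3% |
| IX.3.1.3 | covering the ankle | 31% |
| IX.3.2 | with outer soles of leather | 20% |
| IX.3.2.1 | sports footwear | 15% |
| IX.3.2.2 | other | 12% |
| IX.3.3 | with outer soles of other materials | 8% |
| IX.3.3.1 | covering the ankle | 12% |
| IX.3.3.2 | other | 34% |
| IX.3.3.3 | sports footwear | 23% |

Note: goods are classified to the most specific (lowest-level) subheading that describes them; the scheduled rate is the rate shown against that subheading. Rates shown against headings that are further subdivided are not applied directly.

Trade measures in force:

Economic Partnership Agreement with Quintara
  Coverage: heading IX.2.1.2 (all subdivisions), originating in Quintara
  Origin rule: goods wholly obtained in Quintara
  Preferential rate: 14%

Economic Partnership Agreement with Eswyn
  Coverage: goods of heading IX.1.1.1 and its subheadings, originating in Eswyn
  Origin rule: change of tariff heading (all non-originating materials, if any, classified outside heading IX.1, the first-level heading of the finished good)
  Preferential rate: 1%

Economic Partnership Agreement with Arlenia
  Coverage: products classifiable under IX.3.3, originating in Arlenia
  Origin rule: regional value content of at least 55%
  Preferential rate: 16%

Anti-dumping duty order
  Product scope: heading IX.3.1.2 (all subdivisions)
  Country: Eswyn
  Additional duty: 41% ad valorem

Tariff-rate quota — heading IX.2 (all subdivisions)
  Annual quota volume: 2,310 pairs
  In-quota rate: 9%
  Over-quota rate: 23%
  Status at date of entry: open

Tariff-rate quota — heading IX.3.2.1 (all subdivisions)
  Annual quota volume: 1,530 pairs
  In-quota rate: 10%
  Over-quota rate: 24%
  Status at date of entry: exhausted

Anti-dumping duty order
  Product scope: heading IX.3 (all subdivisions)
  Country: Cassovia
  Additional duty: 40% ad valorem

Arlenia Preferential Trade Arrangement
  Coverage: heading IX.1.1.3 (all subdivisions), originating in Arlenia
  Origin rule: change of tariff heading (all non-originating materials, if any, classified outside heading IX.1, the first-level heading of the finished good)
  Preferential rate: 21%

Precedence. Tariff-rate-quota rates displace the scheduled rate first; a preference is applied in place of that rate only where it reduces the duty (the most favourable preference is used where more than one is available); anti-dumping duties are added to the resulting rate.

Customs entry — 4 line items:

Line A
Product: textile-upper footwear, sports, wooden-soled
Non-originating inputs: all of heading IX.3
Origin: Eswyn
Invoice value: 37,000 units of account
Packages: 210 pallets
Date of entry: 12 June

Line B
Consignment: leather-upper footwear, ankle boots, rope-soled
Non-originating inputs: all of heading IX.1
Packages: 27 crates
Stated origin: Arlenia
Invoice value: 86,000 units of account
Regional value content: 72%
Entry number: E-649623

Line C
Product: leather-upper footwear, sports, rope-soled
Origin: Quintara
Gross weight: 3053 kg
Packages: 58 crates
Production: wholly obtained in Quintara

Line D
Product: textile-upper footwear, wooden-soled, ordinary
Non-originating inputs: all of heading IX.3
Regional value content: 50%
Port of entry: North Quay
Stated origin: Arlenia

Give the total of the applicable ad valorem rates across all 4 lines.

53%

Line A: textile-upper → IX.2; wooden-soled → IX.2.2; sports → IX.2.2.3. Scheduled 28%. quota on IX.2 open → in-quota 9%; Eswyn agreement on IX.1.1.1: IX.2.2.3 not covered. → 9%.
Line B: leather-upper → IX.3; rope-soled → IX.3.3; ankle boots → IX.3.3.1. Scheduled 12%. Arlenia agreement on IX.3.3: RVC ≥ 55% → 16% available; Arlenia agreement on IX.1.1.3: IX.3.3.1 not covered; preference 16% not lower than 12% → no reduction. → 12%.
Line C: leather-upper → IX.3; rope-soled → IX.3.3; sports → IX.3.3.3. Scheduled 23%. Quintara agreement on IX.2.1.2: IX.3.3.3 not covered. → 23%.
Line D: textile-upper → IX.2; wooden-soled → IX.2.2; ordinary → IX.2.2.1. Scheduled 17%. quota on IX.2 open → in-quota 9%; Arlenia agreement on IX.3.3: IX.2.2.1 not covered; Arlenia agreement on IX.1.1.3: IX.2.2.1 not covered. → 9%.
Sum: 9% + 12% + 23% + 9% = 53%.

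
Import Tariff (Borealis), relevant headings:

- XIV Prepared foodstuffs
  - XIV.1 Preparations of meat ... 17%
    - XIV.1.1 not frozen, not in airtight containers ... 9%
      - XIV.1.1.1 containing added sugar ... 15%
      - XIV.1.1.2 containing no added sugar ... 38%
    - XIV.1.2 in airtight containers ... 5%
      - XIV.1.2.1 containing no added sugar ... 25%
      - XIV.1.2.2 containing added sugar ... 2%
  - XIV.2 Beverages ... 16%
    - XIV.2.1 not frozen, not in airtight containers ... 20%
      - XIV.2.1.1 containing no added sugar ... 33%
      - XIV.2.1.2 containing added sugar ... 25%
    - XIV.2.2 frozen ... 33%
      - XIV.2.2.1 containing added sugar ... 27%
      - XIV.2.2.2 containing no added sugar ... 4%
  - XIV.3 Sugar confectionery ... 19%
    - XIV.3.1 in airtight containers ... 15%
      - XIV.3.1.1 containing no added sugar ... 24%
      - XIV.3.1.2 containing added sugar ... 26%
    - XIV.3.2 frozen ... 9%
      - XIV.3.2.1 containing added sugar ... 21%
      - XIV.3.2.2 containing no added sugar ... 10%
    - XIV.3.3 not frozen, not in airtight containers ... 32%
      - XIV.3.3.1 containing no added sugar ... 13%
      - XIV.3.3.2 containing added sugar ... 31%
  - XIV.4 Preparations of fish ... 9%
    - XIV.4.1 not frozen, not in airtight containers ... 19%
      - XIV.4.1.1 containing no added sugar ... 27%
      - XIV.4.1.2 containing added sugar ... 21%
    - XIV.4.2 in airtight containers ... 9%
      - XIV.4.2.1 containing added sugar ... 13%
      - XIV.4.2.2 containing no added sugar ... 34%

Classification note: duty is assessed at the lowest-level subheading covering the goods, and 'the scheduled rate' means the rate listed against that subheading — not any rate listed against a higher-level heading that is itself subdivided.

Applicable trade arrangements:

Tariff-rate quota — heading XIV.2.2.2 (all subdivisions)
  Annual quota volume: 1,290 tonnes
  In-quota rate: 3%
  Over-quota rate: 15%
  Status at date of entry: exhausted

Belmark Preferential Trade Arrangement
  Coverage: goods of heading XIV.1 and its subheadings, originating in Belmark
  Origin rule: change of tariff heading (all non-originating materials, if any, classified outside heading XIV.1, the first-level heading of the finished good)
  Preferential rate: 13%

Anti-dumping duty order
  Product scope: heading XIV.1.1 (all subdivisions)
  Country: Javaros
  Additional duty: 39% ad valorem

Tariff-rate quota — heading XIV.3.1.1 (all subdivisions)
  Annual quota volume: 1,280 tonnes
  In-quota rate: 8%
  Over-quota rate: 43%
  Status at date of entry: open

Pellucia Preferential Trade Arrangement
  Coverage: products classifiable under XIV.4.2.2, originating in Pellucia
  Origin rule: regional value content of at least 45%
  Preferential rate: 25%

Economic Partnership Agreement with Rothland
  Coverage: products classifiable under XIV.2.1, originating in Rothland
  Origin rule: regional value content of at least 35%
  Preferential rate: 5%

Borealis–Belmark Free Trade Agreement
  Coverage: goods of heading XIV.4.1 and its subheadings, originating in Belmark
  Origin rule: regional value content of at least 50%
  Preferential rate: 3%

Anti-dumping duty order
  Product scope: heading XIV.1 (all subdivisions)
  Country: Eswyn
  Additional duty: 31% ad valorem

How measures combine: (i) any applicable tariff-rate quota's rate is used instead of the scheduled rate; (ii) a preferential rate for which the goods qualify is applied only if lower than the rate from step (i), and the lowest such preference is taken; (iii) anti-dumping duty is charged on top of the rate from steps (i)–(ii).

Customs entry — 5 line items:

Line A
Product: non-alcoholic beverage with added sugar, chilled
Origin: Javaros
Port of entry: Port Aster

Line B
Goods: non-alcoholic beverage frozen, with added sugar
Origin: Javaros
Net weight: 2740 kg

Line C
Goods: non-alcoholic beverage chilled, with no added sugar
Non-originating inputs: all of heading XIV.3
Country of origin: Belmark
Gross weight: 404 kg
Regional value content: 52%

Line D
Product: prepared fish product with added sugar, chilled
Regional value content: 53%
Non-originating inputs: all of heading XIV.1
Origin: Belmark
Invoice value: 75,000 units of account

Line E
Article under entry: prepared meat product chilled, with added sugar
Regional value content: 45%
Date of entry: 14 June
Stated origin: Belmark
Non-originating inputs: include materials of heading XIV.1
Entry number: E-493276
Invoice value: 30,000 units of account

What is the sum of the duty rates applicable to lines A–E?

103%

Line A: non-alcoholic beverage → XIV.2; chilled → XIV.2.1; with added sugar → XIV.2.1.2. Scheduled 25%. No special measure applies. → 25%.
Line B: non-alcoholic beverage → XIV.2; frozen → XIV.2.2; with added sugar → XIV.2.2.1. Scheduled 27%. No special measure applies. → 27%.
Line C: non-alcoholic beverage → XIV.2; chilled → XIV.2.1; with no added sugar → XIV.2.1.1. Scheduled 33%. Belmark agreement on XIV.1: XIV.2.1.1 not covered; Belmark agreement on XIV.4.1: XIV.2.1.1 not covered. → 33%.
Line D: prepared fish product → XIV.4; chilled → XIV.4.1; with added sugar → XIV.4.1.2. Scheduled 21%. Belmark agreement on XIV.1: XIV.4.1.2 not covered; Belmark agreement on XIV.4.1: RVC ≥ 50% → 3% available; preferential 3%. → 3%.
Line E: prepared meat product → XIV.1; chilled → XIV.1.1; with added sugar → XIV.1.1.1. Scheduled 15%. Belmark agreement on XIV.1: CTH not met; Belmark agreement on XIV.4.1: XIV.1.1.1 not covered. → 15%.
Sum: 25% + 27% + 33% + 3% + 15% = 103%.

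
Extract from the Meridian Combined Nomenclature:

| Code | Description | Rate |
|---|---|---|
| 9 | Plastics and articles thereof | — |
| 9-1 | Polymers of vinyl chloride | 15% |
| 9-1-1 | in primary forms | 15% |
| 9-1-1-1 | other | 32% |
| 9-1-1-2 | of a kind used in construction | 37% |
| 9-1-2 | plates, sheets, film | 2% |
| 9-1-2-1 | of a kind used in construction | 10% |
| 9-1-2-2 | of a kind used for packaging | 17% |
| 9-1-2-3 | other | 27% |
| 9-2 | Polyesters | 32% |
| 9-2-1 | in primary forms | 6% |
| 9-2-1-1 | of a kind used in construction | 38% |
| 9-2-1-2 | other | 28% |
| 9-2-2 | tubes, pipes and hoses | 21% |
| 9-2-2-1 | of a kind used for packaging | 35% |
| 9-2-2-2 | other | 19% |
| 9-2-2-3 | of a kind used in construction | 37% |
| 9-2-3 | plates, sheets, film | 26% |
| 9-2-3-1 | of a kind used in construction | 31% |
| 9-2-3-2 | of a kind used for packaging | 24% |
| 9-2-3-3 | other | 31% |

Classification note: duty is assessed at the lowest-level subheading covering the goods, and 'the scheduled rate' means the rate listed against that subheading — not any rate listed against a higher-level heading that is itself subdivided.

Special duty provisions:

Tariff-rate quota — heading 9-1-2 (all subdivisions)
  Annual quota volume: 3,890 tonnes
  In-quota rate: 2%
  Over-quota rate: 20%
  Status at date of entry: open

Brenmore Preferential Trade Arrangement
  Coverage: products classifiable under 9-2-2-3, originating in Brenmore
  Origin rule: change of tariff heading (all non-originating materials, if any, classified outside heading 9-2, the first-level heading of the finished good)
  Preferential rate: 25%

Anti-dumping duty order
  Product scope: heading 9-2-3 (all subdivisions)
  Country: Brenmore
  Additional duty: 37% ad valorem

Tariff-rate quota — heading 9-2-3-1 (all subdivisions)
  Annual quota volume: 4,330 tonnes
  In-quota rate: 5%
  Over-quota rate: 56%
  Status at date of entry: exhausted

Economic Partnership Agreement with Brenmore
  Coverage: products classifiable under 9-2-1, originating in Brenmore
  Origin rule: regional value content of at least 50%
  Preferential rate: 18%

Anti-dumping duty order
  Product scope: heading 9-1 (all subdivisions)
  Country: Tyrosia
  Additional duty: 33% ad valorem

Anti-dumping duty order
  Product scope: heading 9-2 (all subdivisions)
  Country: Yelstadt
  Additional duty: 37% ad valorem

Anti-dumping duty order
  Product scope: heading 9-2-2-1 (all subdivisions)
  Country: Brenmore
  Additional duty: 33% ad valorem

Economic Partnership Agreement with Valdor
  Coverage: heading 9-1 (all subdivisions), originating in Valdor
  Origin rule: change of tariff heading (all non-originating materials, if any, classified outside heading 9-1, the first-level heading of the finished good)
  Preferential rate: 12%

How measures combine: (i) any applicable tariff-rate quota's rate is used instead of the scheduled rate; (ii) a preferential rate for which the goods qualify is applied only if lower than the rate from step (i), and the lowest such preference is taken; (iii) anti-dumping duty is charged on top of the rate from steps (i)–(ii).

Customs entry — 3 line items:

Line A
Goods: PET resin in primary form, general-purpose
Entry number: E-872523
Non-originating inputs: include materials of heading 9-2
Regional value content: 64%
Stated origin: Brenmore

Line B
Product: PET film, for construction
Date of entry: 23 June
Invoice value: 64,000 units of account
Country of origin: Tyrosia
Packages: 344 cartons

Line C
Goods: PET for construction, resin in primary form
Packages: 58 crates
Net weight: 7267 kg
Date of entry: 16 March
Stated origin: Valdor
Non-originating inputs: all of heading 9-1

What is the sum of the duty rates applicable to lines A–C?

112%

Line A: PET → 9-2; resin in primary form → 9-2-1; general-purpose → 9-2-1-2. Scheduled 28%. Brenmore agreement on 9-2-2-3: 9-2-1-2 not covered; Brenmore agreement on 9-2-1: RVC ≥ 50% → 18% available; preferential 18%. → 18%.
Line B: PET → 9-2; film → 9-2-3; for construction → 9-2-3-1. Scheduled 31%. quota on 9-2-3-1 exhausted → over-quota 56%. → 56%.
Line C: PET → 9-2; resin in primary form → 9-2-1; for construction → 9-2-1-1. Scheduled 38%. Valdor agreement on 9-1: 9-2-1-1 not covered. → 38%.
Sum: 18% + 56% + 38% = 112%.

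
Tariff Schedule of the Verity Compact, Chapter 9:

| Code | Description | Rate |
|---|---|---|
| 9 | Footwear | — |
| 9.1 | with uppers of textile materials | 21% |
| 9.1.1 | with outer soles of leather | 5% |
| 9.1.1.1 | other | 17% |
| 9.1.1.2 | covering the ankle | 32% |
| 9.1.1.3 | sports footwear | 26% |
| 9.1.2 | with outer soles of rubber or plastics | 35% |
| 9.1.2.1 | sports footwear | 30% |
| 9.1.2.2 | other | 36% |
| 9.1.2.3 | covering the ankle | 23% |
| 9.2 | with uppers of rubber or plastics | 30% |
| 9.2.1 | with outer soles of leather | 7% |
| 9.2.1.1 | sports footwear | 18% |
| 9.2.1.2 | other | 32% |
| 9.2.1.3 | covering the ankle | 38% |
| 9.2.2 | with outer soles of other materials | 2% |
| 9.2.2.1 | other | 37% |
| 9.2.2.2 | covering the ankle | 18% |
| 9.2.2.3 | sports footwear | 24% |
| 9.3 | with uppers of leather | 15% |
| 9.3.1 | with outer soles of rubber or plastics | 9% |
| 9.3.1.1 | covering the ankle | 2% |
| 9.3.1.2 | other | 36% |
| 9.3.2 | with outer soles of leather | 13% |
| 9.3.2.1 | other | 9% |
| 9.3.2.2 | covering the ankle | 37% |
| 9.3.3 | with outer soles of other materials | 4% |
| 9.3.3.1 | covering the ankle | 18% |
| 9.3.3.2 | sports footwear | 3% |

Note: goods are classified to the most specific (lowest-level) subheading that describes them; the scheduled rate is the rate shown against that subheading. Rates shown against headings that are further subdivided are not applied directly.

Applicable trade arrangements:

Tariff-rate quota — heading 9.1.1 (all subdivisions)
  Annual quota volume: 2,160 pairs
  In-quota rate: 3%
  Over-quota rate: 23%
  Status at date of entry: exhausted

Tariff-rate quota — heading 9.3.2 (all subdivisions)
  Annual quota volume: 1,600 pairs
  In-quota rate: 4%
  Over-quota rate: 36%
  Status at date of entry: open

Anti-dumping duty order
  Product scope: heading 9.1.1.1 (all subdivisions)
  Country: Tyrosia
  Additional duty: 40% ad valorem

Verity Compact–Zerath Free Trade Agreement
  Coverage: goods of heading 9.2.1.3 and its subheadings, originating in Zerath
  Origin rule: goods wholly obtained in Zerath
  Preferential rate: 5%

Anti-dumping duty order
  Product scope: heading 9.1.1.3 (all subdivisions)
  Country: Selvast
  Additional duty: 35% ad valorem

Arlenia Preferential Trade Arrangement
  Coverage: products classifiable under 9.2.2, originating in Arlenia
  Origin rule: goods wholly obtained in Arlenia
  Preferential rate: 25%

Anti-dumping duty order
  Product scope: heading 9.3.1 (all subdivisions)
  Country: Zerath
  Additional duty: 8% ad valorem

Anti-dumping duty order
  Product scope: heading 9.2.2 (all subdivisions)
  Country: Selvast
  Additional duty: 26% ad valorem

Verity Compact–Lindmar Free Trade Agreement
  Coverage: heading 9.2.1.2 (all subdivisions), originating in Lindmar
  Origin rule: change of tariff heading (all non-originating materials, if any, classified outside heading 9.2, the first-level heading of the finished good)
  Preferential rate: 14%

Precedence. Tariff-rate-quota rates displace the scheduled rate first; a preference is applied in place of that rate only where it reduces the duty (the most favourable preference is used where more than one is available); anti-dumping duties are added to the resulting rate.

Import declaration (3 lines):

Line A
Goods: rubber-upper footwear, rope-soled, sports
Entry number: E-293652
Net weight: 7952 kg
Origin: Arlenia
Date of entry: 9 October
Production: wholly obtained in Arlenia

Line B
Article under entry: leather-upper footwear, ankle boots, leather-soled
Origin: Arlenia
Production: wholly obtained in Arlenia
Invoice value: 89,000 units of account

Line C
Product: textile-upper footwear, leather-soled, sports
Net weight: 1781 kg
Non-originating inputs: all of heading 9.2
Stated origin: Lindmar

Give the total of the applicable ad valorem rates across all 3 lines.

Line A: rubber-upper → 9.2; rope-soled → 9.2.2; sports → 9.2.2.3. Scheduled 24%. Arlenia agreement on 9.2.2: wholly obtained → 25% available; preference 25% not lower than 24% → no reduction. → 24%.
Line B: leather-upper → 9.3; leather-soled → 9.3.2; ankle boots → 9.3.2.2. Scheduled 37%. quota on 9.3.2 open → in-quota 4%; Arlenia agreement on 9.2.2: 9.3.2.2 not covered. → 4%.
Line C: textile-upper → 9.1; leather-soled → 9.1.1; sports → 9.1.1.3. Scheduled 26%. quota on 9.1.1 exhausted → over-quota 23%; Lindmar agreement on 9.2.1.2: 9.1.1.3 not covered. → 23%.
Sum: 24% + 4% + 23% = 51%.

51%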